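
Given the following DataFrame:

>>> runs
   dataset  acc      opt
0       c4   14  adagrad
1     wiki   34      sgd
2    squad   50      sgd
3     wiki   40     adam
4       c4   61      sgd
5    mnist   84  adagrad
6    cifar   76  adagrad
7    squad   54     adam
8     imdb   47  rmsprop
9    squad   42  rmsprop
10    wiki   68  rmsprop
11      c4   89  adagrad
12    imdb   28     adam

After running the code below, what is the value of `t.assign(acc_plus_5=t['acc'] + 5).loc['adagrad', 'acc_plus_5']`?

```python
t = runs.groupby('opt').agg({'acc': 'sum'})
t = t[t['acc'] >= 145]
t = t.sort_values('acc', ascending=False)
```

group by opt, sum of acc:
         acc
opt         
adagrad  263
adam     122
rmsprop  157
sgd      145
filter rows where acc >= 145:
         acc
opt         
adagrad  263
rmsprop  157
sgd      145
sort by acc descending:
         acc
opt         
adagrad  263
rmsprop  157
sgd      145
add column acc_plus_5 = t['acc'] + 5:
         acc  acc_plus_5
opt                     
adagrad  263         268
rmsprop  157         162
sgd      145         150
Reading off the value at row 'adagrad', column 'acc_plus_5', we get 268.

268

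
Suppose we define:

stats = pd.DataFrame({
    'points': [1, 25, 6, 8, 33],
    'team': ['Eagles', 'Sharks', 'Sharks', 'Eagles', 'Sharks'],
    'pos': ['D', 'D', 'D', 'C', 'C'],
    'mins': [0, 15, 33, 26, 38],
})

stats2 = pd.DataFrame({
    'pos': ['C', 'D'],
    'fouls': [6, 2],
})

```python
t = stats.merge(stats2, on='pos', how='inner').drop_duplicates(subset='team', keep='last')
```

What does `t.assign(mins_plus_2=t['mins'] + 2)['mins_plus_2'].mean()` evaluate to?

34.0

merge on 'pos' (how='inner') → 5 rows:
   points    team pos  mins  fouls
0       1  Eagles   D     0      2
1      25  Sharks   D    15      2
2       6  Sharks   D    33      2
3       8  Eagles   C    26      6
4      33  Sharks   C    38      6
drop duplicate team (keep=last):
   points    team pos  mins  fouls
3       8  Eagles   C    26      6
4      33  Sharks   C    38      6
add column mins_plus_2 = t['mins'] + 2:
   points    team pos  mins  fouls  mins_plus_2
3       8  Eagles   C    26      6           28
4      33  Sharks   C    38      6           40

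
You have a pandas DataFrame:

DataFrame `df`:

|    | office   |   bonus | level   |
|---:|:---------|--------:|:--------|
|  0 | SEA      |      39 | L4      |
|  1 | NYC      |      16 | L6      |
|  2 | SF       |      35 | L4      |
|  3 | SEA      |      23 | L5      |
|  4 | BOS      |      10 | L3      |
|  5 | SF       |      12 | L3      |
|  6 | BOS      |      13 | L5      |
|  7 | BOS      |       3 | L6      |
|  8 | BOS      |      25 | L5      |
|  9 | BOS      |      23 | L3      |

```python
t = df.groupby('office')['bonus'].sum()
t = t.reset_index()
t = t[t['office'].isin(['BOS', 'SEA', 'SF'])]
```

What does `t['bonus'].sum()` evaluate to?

183

group by office, sum of bonus:
office
BOS    74
NYC    16
SEA    62
SF     47
Name: bonus, dtype: int64
reset_index():
  office  bonus
0    BOS     74
1    NYC     16
2    SEA     62
3     SF     47
filter rows where office in ['BOS', 'SEA', 'SF']:
  office  bonus
0    BOS     74
2    SEA     62
3     SF     47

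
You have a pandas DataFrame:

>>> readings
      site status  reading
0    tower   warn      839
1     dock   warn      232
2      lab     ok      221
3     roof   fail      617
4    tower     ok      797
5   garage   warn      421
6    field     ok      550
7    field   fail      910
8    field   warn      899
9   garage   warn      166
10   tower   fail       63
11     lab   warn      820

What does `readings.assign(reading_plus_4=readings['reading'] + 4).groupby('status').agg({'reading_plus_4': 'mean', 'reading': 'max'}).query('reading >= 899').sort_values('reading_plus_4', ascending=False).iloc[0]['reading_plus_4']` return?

566.833333333

add column reading_plus_4 = readings['reading'] + 4:
      site status  reading  reading_plus_4
0    tower   warn      839             843
1     dock   warn      232             236
2      lab     ok      221             225
3     roof   fail      617             621
4    tower     ok      797             801
5   garage   warn      421             425
6    field     ok      550             554
7    field   fail      910             914
8    field   warn      899             903
9   garage   warn      166             170
10   tower   fail       63              67
11     lab   warn      820             824
group by status: mean(reading_plus_4), max(reading):
        reading_plus_4  reading
status                         
fail        534.000000      910
ok          526.666667      797
warn        566.833333      899
filter rows where reading >= 899:
        reading_plus_4  reading
status                         
fail        534.000000      910
warn        566.833333      899
sort by reading_plus_4 descending:
        reading_plus_4  reading
status                         
warn        566.833333      899
fail        534.000000      910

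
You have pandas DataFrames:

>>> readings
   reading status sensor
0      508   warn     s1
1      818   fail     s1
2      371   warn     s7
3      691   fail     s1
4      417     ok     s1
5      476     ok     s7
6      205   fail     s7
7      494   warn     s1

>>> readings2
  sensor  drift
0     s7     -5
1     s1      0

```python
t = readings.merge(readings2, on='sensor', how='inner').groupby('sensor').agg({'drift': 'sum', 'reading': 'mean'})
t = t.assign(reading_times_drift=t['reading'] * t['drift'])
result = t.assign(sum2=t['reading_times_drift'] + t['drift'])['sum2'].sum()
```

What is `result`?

merge on 'sensor' (how='inner') → 8 rows:
   reading status sensor  drift
0      508   warn     s1      0
1      818   fail     s1      0
2      371   warn     s7     -5
3      691   fail     s1      0
4      417     ok     s1      0
5      476     ok     s7     -5
6      205   fail     s7     -5
7      494   warn     s1      0
group by sensor: sum(drift), mean(reading):
        drift     reading
sensor                   
s1          0  585.600000
s7        -15  350.666667
add column reading_times_drift = t['reading'] * t['drift']:
        drift     reading  reading_times_drift
sensor                                        
s1          0  585.600000                  0.0
s7        -15  350.666667              -5260.0
add column sum2 = t['reading_times_drift'] + t['drift']:
        drift     reading  reading_times_drift    sum2
sensor                                                
s1          0  585.600000                  0.0     0.0
s7        -15  350.666667              -5260.0 -5275.0
Reading off the sum of column 'sum2', we get -5275.0.

-5275.0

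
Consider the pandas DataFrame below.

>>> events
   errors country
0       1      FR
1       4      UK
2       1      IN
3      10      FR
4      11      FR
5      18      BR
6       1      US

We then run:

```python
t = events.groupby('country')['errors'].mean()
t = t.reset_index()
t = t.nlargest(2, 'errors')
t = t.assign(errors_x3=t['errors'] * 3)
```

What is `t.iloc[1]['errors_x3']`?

22.0

group by country, mean of errors:
country
BR    18.000000
FR     7.333333
IN     1.000000
UK     4.000000
US     1.000000
Name: errors, dtype: float64
reset_index():
  country     errors
0      BR  18.000000
1      FR   7.333333
2      IN   1.000000
3      UK   4.000000
4      US   1.000000
take 2 rows with largest errors:
  country     errors
0      BR  18.000000
1      FR   7.333333
add column errors_x3 = t['errors'] * 3:
  country     errors  errors_x3
0      BR  18.000000       54.0
1      FR   7.333333       22.0
Hence 22.0.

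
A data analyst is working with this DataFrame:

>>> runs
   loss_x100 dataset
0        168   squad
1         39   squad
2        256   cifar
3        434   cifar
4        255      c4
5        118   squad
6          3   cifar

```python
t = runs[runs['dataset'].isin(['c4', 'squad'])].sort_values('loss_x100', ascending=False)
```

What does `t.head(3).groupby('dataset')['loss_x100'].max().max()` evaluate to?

255

filter rows where dataset in ['c4', 'squad']:
   loss_x100 dataset
0        168   squad
1         39   squad
4        255      c4
5        118   squad
sort by loss_x100 descending:
   loss_x100 dataset
4        255      c4
0        168   squad
5        118   squad
1         39   squad
take first 3 rows:
   loss_x100 dataset
4        255      c4
0        168   squad
5        118   squad
group by dataset, max of loss_x100:
dataset
c4       255
squad    168
Name: loss_x100, dtype: int64
The max of the resulting series is 255.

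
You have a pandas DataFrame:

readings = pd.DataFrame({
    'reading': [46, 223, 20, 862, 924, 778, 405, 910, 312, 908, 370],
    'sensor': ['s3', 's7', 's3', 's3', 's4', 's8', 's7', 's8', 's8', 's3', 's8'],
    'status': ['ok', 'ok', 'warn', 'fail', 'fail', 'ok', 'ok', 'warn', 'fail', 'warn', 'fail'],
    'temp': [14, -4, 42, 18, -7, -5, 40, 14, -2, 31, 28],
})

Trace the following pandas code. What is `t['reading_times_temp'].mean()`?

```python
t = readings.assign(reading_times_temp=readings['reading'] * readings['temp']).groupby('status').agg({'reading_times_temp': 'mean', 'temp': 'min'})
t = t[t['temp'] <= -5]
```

add column reading_times_temp = readings['reading'] * readings['temp']:
    reading sensor status  temp  reading_times_temp
0        46     s3     ok    14                 644
1       223     s7     ok    -4                -892
2        20     s3   warn    42                 840
3       862     s3   fail    18               15516
4       924     s4   fail    -7               -6468
5       778     s8     ok    -5               -3890
6       405     s7     ok    40               16200
7       910     s8   warn    14               12740
8       312     s8   fail    -2                -624
9       908     s3   warn    31               28148
10      370     s8   fail    28               10360
group by status: mean(reading_times_temp), min(temp):
        reading_times_temp  temp
status                          
fail           4696.000000    -7
ok             3015.500000    -5
warn          13909.333333    14
filter rows where temp <= -5:
        reading_times_temp  temp
status                          
fail                4696.0    -7
ok                  3015.5    -5

3855.75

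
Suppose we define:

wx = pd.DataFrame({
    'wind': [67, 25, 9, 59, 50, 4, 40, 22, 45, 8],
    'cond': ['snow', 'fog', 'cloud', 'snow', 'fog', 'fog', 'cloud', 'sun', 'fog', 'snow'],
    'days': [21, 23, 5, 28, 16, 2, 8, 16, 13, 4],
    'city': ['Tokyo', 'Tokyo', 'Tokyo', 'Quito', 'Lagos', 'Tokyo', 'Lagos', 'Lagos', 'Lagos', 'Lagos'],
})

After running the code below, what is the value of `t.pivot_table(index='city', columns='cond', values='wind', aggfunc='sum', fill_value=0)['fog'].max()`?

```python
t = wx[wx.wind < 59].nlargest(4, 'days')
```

95

filter rows where wind < 59:
   wind   cond  days   city
1    25    fog    23  Tokyo
2     9  cloud     5  Tokyo
4    50    fog    16  Lagos
5     4    fog     2  Tokyo
6    40  cloud     8  Lagos
7    22    sun    16  Lagos
8    45    fog    13  Lagos
9     8   snow     4  Lagos
take 4 rows with largest days:
   wind cond  days   city
1    25  fog    23  Tokyo
4    50  fog    16  Lagos
7    22  sun    16  Lagos
8    45  fog    13  Lagos
pivot: rows=city, cols=cond, sum(wind):
cond   fog  sun
city           
Lagos   95   22
Tokyo   25    0
Taking the max of column 'fog' gives 95.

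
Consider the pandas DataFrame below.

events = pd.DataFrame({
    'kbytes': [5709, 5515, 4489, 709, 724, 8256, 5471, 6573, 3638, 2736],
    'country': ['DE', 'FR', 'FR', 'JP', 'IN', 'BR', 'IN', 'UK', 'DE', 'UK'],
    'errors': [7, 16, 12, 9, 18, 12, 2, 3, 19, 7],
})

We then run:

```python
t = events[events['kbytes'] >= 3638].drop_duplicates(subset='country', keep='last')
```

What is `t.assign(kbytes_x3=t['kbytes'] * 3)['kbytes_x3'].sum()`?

85281

filter rows where kbytes >= 3638:
   kbytes country  errors
0    5709      DE       7
1    5515      FR      16
2    4489      FR      12
5    8256      BR      12
6    5471      IN       2
7    6573      UK       3
8    3638      DE      19
drop duplicate country (keep=last):
   kbytes country  errors
2    4489      FR      12
5    8256      BR      12
6    5471      IN       2
7    6573      UK       3
8    3638      DE      19
add column kbytes_x3 = t['kbytes'] * 3:
   kbytes country  errors  kbytes_x3
2    4489      FR      12      13467
5    8256      BR      12      24768
6    5471      IN       2      16413
7    6573      UK       3      19719
8    3638      DE      19      10914
So sum() = 85281.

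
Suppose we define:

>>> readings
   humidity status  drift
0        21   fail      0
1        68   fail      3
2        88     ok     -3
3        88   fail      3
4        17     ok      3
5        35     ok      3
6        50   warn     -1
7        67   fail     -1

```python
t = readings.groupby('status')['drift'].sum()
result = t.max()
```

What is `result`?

group by status, sum of drift:
status
fail    5
ok      3
warn   -1
Name: drift, dtype: int64
So max() = 5.

5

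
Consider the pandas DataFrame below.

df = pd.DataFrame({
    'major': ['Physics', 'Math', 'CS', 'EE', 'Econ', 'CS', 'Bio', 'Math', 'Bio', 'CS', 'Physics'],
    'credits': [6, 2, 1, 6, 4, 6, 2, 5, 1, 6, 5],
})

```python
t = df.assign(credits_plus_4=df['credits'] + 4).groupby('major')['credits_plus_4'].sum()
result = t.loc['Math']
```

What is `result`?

15

add column credits_plus_4 = df['credits'] + 4:
      major  credits  credits_plus_4
0   Physics        6              10
1      Math        2               6
2        CS        1               5
3        EE        6              10
4      Econ        4               8
5        CS        6              10
6       Bio        2               6
7      Math        5               9
8       Bio        1               5
9        CS        6              10
10  Physics        5               9
group by major, sum of credits_plus_4:
major
Bio        11
CS         25
EE         10
Econ        8
Math       15
Physics    19
Name: credits_plus_4, dtype: int64
The value at index 'Math' is 15.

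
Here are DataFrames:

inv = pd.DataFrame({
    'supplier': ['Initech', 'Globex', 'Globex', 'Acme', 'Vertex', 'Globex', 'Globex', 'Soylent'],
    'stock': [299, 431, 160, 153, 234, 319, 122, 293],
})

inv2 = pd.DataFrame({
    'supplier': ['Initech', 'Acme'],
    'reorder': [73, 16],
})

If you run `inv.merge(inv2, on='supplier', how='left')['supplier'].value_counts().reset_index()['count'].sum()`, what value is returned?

merge on 'supplier' (how='left') → 8 rows:
  supplier  stock  reorder
0  Initech    299     73.0
1   Globex    431      NaN
2   Globex    160      NaN
3     Acme    153     16.0
4   Vertex    234      NaN
5   Globex    319      NaN
6   Globex    122      NaN
7  Soylent    293      NaN
value_counts of supplier:
supplier
Globex     4
Initech    1
Acme       1
Vertex     1
Soylent    1
Name: count, dtype: int64
reset_index():
  supplier  count
0   Globex      4
1  Initech      1
2     Acme      1
3   Vertex      1
4  Soylent      1

8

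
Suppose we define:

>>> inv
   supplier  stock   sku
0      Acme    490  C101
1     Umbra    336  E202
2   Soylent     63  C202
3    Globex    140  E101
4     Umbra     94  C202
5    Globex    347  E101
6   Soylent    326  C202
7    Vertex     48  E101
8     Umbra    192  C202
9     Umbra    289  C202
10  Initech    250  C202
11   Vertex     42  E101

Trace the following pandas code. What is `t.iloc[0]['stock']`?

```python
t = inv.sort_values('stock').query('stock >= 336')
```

sort by stock:
   supplier  stock   sku
11   Vertex     42  E101
7    Vertex     48  E101
2   Soylent     63  C202
4     Umbra     94  C202
3    Globex    140  E101
8     Umbra    192  C202
10  Initech    250  C202
9     Umbra    289  C202
6   Soylent    326  C202
1     Umbra    336  E202
5    Globex    347  E101
0      Acme    490  C101
filter rows where stock >= 336:
  supplier  stock   sku
1    Umbra    336  E202
5   Globex    347  E101
0     Acme    490  C101

336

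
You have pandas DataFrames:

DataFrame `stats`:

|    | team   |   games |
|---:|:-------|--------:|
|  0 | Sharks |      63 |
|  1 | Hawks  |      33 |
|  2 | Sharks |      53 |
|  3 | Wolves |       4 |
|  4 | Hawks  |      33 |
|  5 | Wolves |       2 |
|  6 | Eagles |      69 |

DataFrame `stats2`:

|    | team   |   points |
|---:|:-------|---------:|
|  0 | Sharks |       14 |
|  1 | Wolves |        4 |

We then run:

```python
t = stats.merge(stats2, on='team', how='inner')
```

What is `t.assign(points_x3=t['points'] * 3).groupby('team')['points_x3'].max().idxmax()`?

merge on 'team' (how='inner') → 4 rows:
     team  games  points
0  Sharks     63      14
1  Sharks     53      14
2  Wolves      4       4
3  Wolves      2       4
add column points_x3 = t['points'] * 3:
     team  games  points  points_x3
0  Sharks     63      14         42
1  Sharks     53      14         42
2  Wolves      4       4         12
3  Wolves      2       4         12
group by team, max of points_x3:
team
Sharks    42
Wolves    12
Name: points_x3, dtype: int64
Hence Sharks.

Sharks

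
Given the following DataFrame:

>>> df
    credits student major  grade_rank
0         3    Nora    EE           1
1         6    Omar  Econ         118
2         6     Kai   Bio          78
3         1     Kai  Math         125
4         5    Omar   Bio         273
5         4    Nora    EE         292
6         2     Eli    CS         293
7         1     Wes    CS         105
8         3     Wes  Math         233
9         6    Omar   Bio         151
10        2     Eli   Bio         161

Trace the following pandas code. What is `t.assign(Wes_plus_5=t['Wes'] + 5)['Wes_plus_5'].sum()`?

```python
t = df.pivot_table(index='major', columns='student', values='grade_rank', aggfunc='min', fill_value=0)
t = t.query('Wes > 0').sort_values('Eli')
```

348

pivot: rows=major, cols=student, min(grade_rank):
student  Eli  Kai  Nora  Omar  Wes
major                             
Bio      161   78     0   151    0
CS       293    0     0     0  105
EE         0    0     1     0    0
Econ       0    0     0   118    0
Math       0  125     0     0  233
filter rows where Wes > 0:
student  Eli  Kai  Nora  Omar  Wes
major                             
CS       293    0     0     0  105
Math       0  125     0     0  233
sort by Eli:
student  Eli  Kai  Nora  Omar  Wes
major                             
Math       0  125     0     0  233
CS       293    0     0     0  105
add column Wes_plus_5 = t['Wes'] + 5:
student  Eli  Kai  Nora  Omar  Wes  Wes_plus_5
major                                         
Math       0  125     0     0  233         238
CS       293    0     0     0  105         110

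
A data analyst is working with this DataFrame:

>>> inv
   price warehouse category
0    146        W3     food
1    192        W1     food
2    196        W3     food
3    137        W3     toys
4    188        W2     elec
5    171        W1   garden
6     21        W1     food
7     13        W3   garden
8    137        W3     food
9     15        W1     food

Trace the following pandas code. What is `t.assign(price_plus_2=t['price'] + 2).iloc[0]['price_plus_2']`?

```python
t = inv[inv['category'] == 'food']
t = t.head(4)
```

148

filter rows where category == 'food':
   price warehouse category
0    146        W3     food
1    192        W1     food
2    196        W3     food
6     21        W1     food
8    137        W3     food
9     15        W1     food
take first 4 rows:
   price warehouse category
0    146        W3     food
1    192        W1     food
2    196        W3     food
6     21        W1     food
add column price_plus_2 = t['price'] + 2:
   price warehouse category  price_plus_2
0    146        W3     food           148
1    192        W1     food           194
2    196        W3     food           198
6     21        W1     food            23
value at position 0, column 'price_plus_2' → 148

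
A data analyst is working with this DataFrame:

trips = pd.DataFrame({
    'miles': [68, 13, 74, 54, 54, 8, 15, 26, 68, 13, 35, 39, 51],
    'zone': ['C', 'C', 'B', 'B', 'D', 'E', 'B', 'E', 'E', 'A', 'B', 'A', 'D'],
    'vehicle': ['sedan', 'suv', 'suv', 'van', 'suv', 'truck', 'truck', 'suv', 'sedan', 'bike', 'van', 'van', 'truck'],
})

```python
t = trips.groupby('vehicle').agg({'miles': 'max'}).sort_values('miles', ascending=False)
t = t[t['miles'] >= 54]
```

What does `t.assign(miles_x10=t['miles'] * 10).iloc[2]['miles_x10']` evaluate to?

540

group by vehicle, max of miles:
         miles
vehicle       
bike        13
sedan       68
suv         74
truck       51
van         54
sort by miles descending:
         miles
vehicle       
suv         74
sedan       68
van         54
truck       51
bike        13
filter rows where miles >= 54:
         miles
vehicle       
suv         74
sedan       68
van         54
add column miles_x10 = t['miles'] * 10:
         miles  miles_x10
vehicle                  
suv         74        740
sedan       68        680
van         54        540
Taking the value at position 2, column 'miles_x10' gives 540.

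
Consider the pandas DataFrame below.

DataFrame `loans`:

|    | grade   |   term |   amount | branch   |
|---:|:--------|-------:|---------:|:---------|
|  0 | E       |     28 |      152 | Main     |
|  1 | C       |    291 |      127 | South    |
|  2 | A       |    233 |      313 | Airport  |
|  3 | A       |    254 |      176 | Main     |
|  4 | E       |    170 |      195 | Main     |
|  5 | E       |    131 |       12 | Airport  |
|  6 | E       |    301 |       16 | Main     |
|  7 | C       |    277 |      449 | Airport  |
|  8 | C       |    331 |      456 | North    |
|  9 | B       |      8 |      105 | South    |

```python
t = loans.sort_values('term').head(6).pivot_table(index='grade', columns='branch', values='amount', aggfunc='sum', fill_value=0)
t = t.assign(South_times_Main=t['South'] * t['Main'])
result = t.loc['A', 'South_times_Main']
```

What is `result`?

sort by term:
  grade  term  amount   branch
9     B     8     105    South
0     E    28     152     Main
5     E   131      12  Airport
4     E   170     195     Main
2     A   233     313  Airport
3     A   254     176     Main
7     C   277     449  Airport
1     C   291     127    South
6     E   301      16     Main
8     C   331     456    North
take first 6 rows:
  grade  term  amount   branch
9     B     8     105    South
0     E    28     152     Main
5     E   131      12  Airport
4     E   170     195     Main
2     A   233     313  Airport
3     A   254     176     Main
pivot: rows=grade, cols=branch, sum(amount):
branch  Airport  Main  South
grade                       
A           313   176      0
B             0     0    105
E            12   347      0
add column South_times_Main = t['South'] * t['Main']:
branch  Airport  Main  South  South_times_Main
grade                                         
A           313   176      0                 0
B             0     0    105                 0
E            12   347      0                 0
Finally, value at row 'A', column 'South_times_Main' = 0.

0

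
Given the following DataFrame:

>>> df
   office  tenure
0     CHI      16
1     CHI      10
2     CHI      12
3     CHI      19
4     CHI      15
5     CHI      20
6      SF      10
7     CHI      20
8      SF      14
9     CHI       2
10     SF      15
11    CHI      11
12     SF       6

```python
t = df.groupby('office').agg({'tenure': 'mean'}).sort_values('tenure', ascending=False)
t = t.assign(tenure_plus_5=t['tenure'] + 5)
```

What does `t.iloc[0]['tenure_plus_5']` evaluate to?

group by office, mean of tenure:
           tenure
office           
CHI     13.888889
SF      11.250000
sort by tenure descending:
           tenure
office           
CHI     13.888889
SF      11.250000
add column tenure_plus_5 = t['tenure'] + 5:
           tenure  tenure_plus_5
office                          
CHI     13.888889      18.888889
SF      11.250000      16.250000
Hence 18.8888888889.

18.8888888889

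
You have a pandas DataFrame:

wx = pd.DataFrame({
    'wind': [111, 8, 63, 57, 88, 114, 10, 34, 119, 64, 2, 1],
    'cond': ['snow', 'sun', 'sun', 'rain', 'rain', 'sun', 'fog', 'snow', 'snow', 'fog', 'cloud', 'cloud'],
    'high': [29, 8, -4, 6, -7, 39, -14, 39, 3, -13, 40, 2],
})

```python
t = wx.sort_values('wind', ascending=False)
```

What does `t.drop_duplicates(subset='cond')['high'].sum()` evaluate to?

sort by wind descending:
    wind   cond  high
8    119   snow     3
5    114    sun    39
0    111   snow    29
4     88   rain    -7
9     64    fog   -13
2     63    sun    -4
3     57   rain     6
7     34   snow    39
6     10    fog   -14
1      8    sun     8
10     2  cloud    40
11     1  cloud     2
drop duplicate cond (keep=first):
    wind   cond  high
8    119   snow     3
5    114    sun    39
4     88   rain    -7
9     64    fog   -13
10     2  cloud    40
Hence 62.

62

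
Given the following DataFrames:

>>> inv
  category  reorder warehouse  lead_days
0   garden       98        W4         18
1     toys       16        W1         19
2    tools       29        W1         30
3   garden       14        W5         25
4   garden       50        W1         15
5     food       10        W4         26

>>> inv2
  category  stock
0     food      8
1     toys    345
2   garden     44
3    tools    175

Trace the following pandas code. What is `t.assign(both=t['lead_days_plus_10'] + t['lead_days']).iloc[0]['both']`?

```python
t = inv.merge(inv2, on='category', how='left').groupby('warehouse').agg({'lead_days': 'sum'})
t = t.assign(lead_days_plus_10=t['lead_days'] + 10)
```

138

merge on 'category' (how='left') → 6 rows:
  category  reorder warehouse  lead_days  stock
0   garden       98        W4         18     44
1     toys       16        W1         19    345
2    tools       29        W1         30    175
3   garden       14        W5         25     44
4   garden       50        W1         15     44
5     food       10        W4         26      8
group by warehouse, sum of lead_days:
           lead_days
warehouse           
W1                64
W4                44
W5                25
add column lead_days_plus_10 = t['lead_days'] + 10:
           lead_days  lead_days_plus_10
warehouse                              
W1                64                 74
W4                44                 54
W5                25                 35
add column both = t['lead_days_plus_10'] + t['lead_days']:
           lead_days  lead_days_plus_10  both
warehouse                                    
W1                64                 74   138
W4                44                 54    98
W5                25                 35    60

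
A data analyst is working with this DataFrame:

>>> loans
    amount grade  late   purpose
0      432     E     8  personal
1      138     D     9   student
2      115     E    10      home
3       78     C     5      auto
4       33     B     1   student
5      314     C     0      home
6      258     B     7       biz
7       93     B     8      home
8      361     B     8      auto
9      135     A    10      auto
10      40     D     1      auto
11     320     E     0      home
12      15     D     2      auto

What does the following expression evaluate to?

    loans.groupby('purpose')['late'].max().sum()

group by purpose, max of late:
purpose
auto        10
biz          7
home        10
personal     8
student      9
Name: late, dtype: int64
sum of the resulting series → 44

44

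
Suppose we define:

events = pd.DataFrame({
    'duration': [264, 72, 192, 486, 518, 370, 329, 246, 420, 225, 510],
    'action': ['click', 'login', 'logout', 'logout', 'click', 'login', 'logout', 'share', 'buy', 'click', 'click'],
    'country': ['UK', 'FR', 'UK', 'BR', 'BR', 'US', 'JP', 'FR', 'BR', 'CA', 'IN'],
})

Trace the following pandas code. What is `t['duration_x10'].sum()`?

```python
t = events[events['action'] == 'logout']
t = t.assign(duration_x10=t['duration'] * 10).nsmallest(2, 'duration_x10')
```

filter rows where action == 'logout':
   duration  action country
2       192  logout      UK
3       486  logout      BR
6       329  logout      JP
add column duration_x10 = t['duration'] * 10:
   duration  action country  duration_x10
2       192  logout      UK          1920
3       486  logout      BR          4860
6       329  logout      JP          3290
take 2 rows with smallest duration_x10:
   duration  action country  duration_x10
2       192  logout      UK          1920
6       329  logout      JP          3290
sum of column 'duration_x10' → 5210

5210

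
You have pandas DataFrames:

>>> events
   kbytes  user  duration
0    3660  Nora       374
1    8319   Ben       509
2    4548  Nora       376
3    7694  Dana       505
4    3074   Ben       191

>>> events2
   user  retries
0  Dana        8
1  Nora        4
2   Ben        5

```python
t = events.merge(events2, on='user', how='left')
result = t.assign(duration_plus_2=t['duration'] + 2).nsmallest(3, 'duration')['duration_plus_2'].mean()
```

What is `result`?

merge on 'user' (how='left') → 5 rows:
   kbytes  user  duration  retries
0    3660  Nora       374        4
1    8319   Ben       509        5
2    4548  Nora       376        4
3    7694  Dana       505        8
4    3074   Ben       191        5
add column duration_plus_2 = t['duration'] + 2:
   kbytes  user  duration  retries  duration_plus_2
0    3660  Nora       374        4              376
1    8319   Ben       509        5              511
2    4548  Nora       376        4              378
3    7694  Dana       505        8              507
4    3074   Ben       191        5              193
take 3 rows with smallest duration:
   kbytes  user  duration  retries  duration_plus_2
4    3074   Ben       191        5              193
0    3660  Nora       374        4              376
2    4548  Nora       376        4              378
Reading off the mean of column 'duration_plus_2', we get 315.666666667.

315.666666667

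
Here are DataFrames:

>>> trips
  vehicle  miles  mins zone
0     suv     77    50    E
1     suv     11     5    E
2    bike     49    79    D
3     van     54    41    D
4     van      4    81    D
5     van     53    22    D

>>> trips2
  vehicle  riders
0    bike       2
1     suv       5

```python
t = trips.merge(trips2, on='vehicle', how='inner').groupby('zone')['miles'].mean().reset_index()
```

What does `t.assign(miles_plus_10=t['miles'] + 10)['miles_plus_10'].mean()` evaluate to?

56.5

merge on 'vehicle' (how='inner') → 3 rows:
  vehicle  miles  mins zone  riders
0     suv     77    50    E       5
1     suv     11     5    E       5
2    bike     49    79    D       2
group by zone, mean of miles:
zone
D    49.0
E    44.0
Name: miles, dtype: float64
reset_index():
  zone  miles
0    D   49.0
1    E   44.0
add column miles_plus_10 = t['miles'] + 10:
  zone  miles  miles_plus_10
0    D   49.0           59.0
1    E   44.0           54.0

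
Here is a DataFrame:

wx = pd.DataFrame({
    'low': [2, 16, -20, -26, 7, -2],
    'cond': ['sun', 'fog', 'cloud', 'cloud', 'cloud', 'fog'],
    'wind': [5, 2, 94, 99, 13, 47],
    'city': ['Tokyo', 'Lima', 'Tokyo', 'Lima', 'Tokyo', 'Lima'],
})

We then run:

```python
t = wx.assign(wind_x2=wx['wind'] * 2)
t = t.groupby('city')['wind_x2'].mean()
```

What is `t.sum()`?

add column wind_x2 = wx['wind'] * 2:
   low   cond  wind   city  wind_x2
0    2    sun     5  Tokyo       10
1   16    fog     2   Lima        4
2  -20  cloud    94  Tokyo      188
3  -26  cloud    99   Lima      198
4    7  cloud    13  Tokyo       26
5   -2    fog    47   Lima       94
group by city, mean of wind_x2:
city
Lima     98.666667
Tokyo    74.666667
Name: wind_x2, dtype: float64
sum of the resulting series → 173.333333333

173.333333333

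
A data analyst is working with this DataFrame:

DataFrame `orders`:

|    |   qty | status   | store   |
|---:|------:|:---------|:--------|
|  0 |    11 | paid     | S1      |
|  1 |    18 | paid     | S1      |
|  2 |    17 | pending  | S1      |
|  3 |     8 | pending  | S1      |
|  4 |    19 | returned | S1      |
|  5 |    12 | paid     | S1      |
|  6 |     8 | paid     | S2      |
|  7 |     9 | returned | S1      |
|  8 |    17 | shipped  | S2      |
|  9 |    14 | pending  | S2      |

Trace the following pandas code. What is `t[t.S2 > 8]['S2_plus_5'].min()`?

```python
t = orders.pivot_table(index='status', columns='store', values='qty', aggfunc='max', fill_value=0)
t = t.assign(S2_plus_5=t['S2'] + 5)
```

19

pivot: rows=status, cols=store, max(qty):
store     S1  S2
status          
paid      18   8
pending   17  14
returned  19   0
shipped    0  17
add column S2_plus_5 = t['S2'] + 5:
store     S1  S2  S2_plus_5
status                     
paid      18   8         13
pending   17  14         19
returned  19   0          5
shipped    0  17         22
filter rows where S2 > 8:
store    S1  S2  S2_plus_5
status                    
pending  17  14         19
shipped   0  17         22
min of column 'S2_plus_5' → 19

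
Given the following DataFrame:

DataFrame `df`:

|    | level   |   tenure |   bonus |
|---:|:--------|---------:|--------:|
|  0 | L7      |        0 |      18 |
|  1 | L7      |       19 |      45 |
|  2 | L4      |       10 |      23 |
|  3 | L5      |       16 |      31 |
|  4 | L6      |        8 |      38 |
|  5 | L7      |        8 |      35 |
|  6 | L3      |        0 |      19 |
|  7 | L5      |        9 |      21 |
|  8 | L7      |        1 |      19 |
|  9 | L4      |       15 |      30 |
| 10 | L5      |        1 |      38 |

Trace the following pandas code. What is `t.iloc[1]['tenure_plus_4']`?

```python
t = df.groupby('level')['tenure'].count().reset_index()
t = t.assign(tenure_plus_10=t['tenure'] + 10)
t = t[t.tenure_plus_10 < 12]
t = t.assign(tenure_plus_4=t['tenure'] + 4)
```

5

group by level, count of tenure:
level
L3    1
L4    2
L5    3
L6    1
L7    4
Name: tenure, dtype: int64
reset_index():
  level  tenure
0    L3       1
1    L4       2
2    L5       3
3    L6       1
4    L7       4
add column tenure_plus_10 = t['tenure'] + 10:
  level  tenure  tenure_plus_10
0    L3       1              11
1    L4       2              12
2    L5       3              13
3    L6       1              11
4    L7       4              14
filter rows where tenure_plus_10 < 12:
  level  tenure  tenure_plus_10
0    L3       1              11
3    L6       1              11
add column tenure_plus_4 = t['tenure'] + 4:
  level  tenure  tenure_plus_10  tenure_plus_4
0    L3       1              11              5
3    L6       1              11              5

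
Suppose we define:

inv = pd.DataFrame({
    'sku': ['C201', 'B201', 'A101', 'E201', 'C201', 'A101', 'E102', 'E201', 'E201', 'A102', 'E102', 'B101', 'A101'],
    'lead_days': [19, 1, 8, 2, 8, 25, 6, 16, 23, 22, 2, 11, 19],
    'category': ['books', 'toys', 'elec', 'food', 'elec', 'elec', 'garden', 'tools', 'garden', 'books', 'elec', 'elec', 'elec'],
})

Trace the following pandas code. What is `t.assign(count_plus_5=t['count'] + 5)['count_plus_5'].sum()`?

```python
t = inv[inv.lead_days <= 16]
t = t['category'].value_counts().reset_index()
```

33

filter rows where lead_days <= 16:
     sku  lead_days category
1   B201          1     toys
2   A101          8     elec
3   E201          2     food
4   C201          8     elec
6   E102          6   garden
7   E201         16    tools
10  E102          2     elec
11  B101         11     elec
value_counts of category:
category
elec      4
toys      1
food      1
garden    1
tools     1
Name: count, dtype: int64
reset_index():
  category  count
0     elec      4
1     toys      1
2     food      1
3   garden      1
4    tools      1
add column count_plus_5 = t['count'] + 5:
  category  count  count_plus_5
0     elec      4             9
1     toys      1             6
2     food      1             6
3   garden      1             6
4    tools      1             6
Finally, sum of column 'count_plus_5' = 33.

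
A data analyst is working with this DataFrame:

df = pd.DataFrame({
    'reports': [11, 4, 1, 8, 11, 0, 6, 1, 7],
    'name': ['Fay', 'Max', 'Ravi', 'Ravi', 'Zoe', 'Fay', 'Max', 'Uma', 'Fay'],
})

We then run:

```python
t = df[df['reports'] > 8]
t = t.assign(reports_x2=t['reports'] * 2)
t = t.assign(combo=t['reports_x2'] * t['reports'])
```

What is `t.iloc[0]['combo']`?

242

filter rows where reports > 8:
   reports name
0       11  Fay
4       11  Zoe
add column reports_x2 = t['reports'] * 2:
   reports name  reports_x2
0       11  Fay          22
4       11  Zoe          22
add column combo = t['reports_x2'] * t['reports']:
   reports name  reports_x2  combo
0       11  Fay          22    242
4       11  Zoe          22    242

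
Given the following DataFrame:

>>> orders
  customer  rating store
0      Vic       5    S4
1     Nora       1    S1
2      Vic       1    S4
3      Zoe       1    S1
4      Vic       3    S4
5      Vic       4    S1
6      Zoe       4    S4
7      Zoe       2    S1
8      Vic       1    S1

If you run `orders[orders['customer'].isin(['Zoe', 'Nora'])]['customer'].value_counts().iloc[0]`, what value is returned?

filter rows where customer in ['Zoe', 'Nora']:
  customer  rating store
1     Nora       1    S1
3      Zoe       1    S1
6      Zoe       4    S4
7      Zoe       2    S1
value_counts of customer:
customer
Zoe     3
Nora    1
Name: count, dtype: int64

3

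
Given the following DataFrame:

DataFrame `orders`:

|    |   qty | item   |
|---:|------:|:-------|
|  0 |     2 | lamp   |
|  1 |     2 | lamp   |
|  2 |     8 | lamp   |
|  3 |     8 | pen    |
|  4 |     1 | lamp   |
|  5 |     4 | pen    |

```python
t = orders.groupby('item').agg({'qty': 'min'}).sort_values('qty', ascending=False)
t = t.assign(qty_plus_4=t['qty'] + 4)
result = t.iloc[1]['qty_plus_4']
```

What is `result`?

group by item, min of qty:
      qty
item     
lamp    1
pen     4
sort by qty descending:
      qty
item     
pen     4
lamp    1
add column qty_plus_4 = t['qty'] + 4:
      qty  qty_plus_4
item                 
pen     4           8
lamp    1           5

5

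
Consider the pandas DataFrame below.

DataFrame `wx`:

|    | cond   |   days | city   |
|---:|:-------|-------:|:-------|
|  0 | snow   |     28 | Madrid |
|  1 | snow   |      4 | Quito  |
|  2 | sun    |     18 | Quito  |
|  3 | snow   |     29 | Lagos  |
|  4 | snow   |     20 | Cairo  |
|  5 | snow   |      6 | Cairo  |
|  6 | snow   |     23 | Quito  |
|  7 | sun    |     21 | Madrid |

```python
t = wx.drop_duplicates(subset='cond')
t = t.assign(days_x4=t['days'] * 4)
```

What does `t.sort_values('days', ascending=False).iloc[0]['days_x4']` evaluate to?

112

drop duplicate cond (keep=first):
   cond  days    city
0  snow    28  Madrid
2   sun    18   Quito
add column days_x4 = t['days'] * 4:
   cond  days    city  days_x4
0  snow    28  Madrid      112
2   sun    18   Quito       72
sort by days descending:
   cond  days    city  days_x4
0  snow    28  Madrid      112
2   sun    18   Quito       72
Finally, value at position 0, column 'days_x4' = 112.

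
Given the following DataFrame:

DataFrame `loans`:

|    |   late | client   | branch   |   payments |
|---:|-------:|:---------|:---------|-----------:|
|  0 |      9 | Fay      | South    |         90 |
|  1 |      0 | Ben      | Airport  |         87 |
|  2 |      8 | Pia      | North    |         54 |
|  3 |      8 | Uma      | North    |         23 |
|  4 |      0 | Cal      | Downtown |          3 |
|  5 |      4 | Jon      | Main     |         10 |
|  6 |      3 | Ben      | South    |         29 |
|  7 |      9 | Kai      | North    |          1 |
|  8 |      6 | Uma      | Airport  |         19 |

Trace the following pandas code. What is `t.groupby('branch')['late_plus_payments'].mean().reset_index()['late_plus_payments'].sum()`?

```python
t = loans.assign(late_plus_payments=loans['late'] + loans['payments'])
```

172.833333333

add column late_plus_payments = loans['late'] + loans['payments']:
   late client    branch  payments  late_plus_payments
0     9    Fay     South        90                  99
1     0    Ben   Airport        87                  87
2     8    Pia     North        54                  62
3     8    Uma     North        23                  31
4     0    Cal  Downtown         3                   3
5     4    Jon      Main        10                  14
6     3    Ben     South        29                  32
7     9    Kai     North         1                  10
8     6    Uma   Airport        19                  25
group by branch, mean of late_plus_payments:
branch
Airport     56.000000
Downtown     3.000000
Main        14.000000
North       34.333333
South       65.500000
Name: late_plus_payments, dtype: float64
reset_index():
     branch  late_plus_payments
0   Airport           56.000000
1  Downtown            3.000000
2      Main           14.000000
3     North           34.333333
4     South           65.500000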